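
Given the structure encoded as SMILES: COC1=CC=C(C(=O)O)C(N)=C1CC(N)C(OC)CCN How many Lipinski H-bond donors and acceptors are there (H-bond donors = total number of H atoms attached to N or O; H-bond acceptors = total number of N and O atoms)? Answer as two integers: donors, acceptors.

Donors: find every N or O and count the H atoms it carries.
  atom 2 (O): bond orders sum to 2 → 0 H
  atom 8 (O): bond orders sum to 2 → 0 H
  atom 9 (O): bond orders sum to 1 → 1 H
  atom 11 (N): bond orders sum to 1 → 2 H
  atom 15 (N): bond orders sum to 1 → 2 H
  atom 17 (O): bond orders sum to 2 → 0 H
  atom 21 (N): bond orders sum to 1 → 2 H
Lipinski HBD = 7.
Acceptors: N atoms = 3, O atoms = 4 → HBA = 7.

7, 7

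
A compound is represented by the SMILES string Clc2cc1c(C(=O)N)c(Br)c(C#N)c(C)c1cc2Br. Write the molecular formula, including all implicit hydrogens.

C13H7Br2ClN2O

Walk through each heavy atom and fill implicit hydrogens from standard valence (C 4, N 3, O 2, S 2, halogen 1); for lowercase aromatic atoms, an aromatic c carries 1 H when it has two neighbours and 0 H with three, and aromatic n carries 0 H:
  atom 1: Cl (halogen, monovalent) → 0 H
  atom 2: aromatic c, 3 neighbours → 0 H
  atom 3: aromatic c, 2 neighbours → 1 H
  atom 4: aromatic c, 3 neighbours → 0 H
  atom 5: aromatic c, 3 neighbours → 0 H
  atom 6: C, bond orders sum to 4 (valence 4) → 0 H
  atom 7: O, bond orders sum to 2 (valence 2) → 0 H
  atom 8: N, bond orders sum to 1 (valence 3) → 2 H
  atom 9: aromatic c, 3 neighbours → 0 H
  atom 10: Br (halogen, monovalent) → 0 H
  atom 11: aromatic c, 3 neighbours → 0 H
  atom 12: C, bond orders sum to 4 (valence 4) → 0 H
  atom 13: N, bond orders sum to 3 (valence 3) → 0 H
  atom 14: aromatic c, 3 neighbours → 0 H
  atom 15: C, bond orders sum to 1 (valence 4) → 3 H
  atom 16: aromatic c, 3 neighbours → 0 H
  atom 17: aromatic c, 2 neighbours → 1 H
  atom 18: aromatic c, 3 neighbours → 0 H
  atom 19: Br (halogen, monovalent) → 0 H
Totals → C:13, H:7, Br:2, Cl:1, N:2, O:1.
In Hill order: C13H7Br2ClN2O.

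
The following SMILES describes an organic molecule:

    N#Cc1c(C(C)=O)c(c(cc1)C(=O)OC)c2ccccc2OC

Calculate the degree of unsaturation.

Molecular formula: C18H15NO4.
DoU = (2C + 2 + N − H − X) / 2, where X is the halogen count and O/S are ignored.
    = (2·18 + 2 + 1 − 15 − 0) / 2 = 24 / 2 = 12.

12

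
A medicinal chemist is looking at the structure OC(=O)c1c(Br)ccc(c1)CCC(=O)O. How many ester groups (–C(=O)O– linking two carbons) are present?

Scan the SMILES for the ester motif — none present.
Groups that are present: 2 carboxylic acid.

0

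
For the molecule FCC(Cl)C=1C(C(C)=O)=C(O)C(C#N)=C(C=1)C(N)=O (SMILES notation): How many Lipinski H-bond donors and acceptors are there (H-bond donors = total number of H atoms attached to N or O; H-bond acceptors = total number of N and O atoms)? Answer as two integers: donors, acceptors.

Donors: find every N or O and count the H atoms it carries.
  atom 9 (O): bond orders sum to 2 → 0 H
  atom 11 (O): bond orders sum to 1 → 1 H
  atom 14 (N): bond orders sum to 3 → 0 H
  atom 18 (N): bond orders sum to 1 → 2 H
  atom 19 (O): bond orders sum to 2 → 0 H
Lipinski HBD = 3.
Acceptors: N atoms = 2, O atoms = 3 → HBA = 5.

3, 5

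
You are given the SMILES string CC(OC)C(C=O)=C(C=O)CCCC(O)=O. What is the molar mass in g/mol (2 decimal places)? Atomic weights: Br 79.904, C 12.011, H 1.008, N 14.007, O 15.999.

First, the molecular formula is C11H16O5 (counting implicit H from valence).
  C: 11 × 12.011 = 132.121
  H: 16 × 1.008 = 16.128
  O: 5 × 15.999 = 79.995
Sum: 11×12.011 + 16×1.008 + 5×15.999 = 228.244 → 228.24 g/mol.

228.24 g/mol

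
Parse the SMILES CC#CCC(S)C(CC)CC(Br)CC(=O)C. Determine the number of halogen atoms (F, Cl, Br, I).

1

Halogen atoms appear at heavy-atom position 12 (1×Br).
Other groups present: 1 alkyne, 1 ketone, 1 thiol.
Halogen count: 1.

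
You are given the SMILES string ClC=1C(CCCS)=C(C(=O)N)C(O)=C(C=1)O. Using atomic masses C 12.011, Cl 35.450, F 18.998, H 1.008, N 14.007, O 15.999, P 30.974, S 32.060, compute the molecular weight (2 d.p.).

First, the molecular formula is C10H12ClNO3S (counting implicit H from valence).
  C: 10 × 12.011 = 120.110
  Cl: 1 × 35.450 = 35.450
  H: 12 × 1.008 = 12.096
  N: 1 × 14.007 = 14.007
  O: 3 × 15.999 = 47.997
  S: 1 × 32.060 = 32.060
Sum: 10×12.011 + 1×35.450 + 12×1.008 + 1×14.007 + 3×15.999 + 1×32.060 = 261.720 → 261.72 g/mol.

261.72 g/mol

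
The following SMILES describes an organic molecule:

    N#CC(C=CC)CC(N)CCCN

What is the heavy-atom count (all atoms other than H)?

13

Every atom symbol written in the SMILES (organic subset) is one heavy atom; implicit H are not written.
Heavy atoms by element → C:10, N:3.
Total: 13.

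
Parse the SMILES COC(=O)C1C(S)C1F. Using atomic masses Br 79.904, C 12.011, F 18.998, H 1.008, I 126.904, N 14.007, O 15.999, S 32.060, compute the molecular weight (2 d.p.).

First, the molecular formula is C5H7FO2S (counting implicit H from valence).
  C: 5 × 12.011 = 60.055
  F: 1 × 18.998 = 18.998
  H: 7 × 1.008 = 7.056
  O: 2 × 15.999 = 31.998
  S: 1 × 32.060 = 32.060
Sum: 5×12.011 + 1×18.998 + 7×1.008 + 2×15.999 + 1×32.060 = 150.167 → 150.17 g/mol.

150.17 g/mol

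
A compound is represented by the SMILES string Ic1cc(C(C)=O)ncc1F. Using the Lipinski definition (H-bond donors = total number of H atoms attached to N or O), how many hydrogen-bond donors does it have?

Donors: find every N or O and count the H atoms it carries.
  atom 7 (O): bond orders sum to 2 → 0 H
  atom 8 (N): bond orders sum to 3 → 0 H
Lipinski HBD = 0.

0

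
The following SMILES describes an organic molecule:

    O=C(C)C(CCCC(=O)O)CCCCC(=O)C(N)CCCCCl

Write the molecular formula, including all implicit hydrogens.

C17H30ClNO4

Walk through each heavy atom and fill implicit hydrogens from standard valence (C 4, N 3, O 2, S 2, halogen 1):
  atom 1: O, bond orders sum to 2 (valence 2) → 0 H
  atom 2: C, bond orders sum to 4 (valence 4) → 0 H
  atom 3: C, bond orders sum to 1 (valence 4) → 3 H
  atom 4: C, bond orders sum to 3 (valence 4) → 1 H
  atom 5: C, bond orders sum to 2 (valence 4) → 2 H
  atom 6: C, bond orders sum to 2 (valence 4) → 2 H
  atom 7: C, bond orders sum to 2 (valence 4) → 2 H
  atom 8: C, bond orders sum to 4 (valence 4) → 0 H
  atom 9: O, bond orders sum to 2 (valence 2) → 0 H
  atom 10: O, bond orders sum to 1 (valence 2) → 1 H
  atom 11: C, bond orders sum to 2 (valence 4) → 2 H
  atom 12: C, bond orders sum to 2 (valence 4) → 2 H
  atom 13: C, bond orders sum to 2 (valence 4) → 2 H
  atom 14: C, bond orders sum to 2 (valence 4) → 2 H
  atom 15: C, bond orders sum to 4 (valence 4) → 0 H
  atom 16: O, bond orders sum to 2 (valence 2) → 0 H
  atom 17: C, bond orders sum to 3 (valence 4) → 1 H
  atom 18: N, bond orders sum to 1 (valence 3) → 2 H
  atom 19: C, bond orders sum to 2 (valence 4) → 2 H
  atom 20: C, bond orders sum to 2 (valence 4) → 2 H
  atom 21: C, bond orders sum to 2 (valence 4) → 2 H
  atom 22: C, bond orders sum to 2 (valence 4) → 2 H
  atom 23: Cl (halogen, monovalent) → 0 H
Totals → C:17, H:30, Cl:1, N:1, O:4.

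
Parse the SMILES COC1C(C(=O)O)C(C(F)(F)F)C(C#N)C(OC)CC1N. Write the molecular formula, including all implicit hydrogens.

C12H17F3N2O4

Walk through each heavy atom and fill implicit hydrogens from standard valence (C 4, N 3, O 2, S 2, halogen 1):
  atom 1: C, bond orders sum to 1 (valence 4) → 3 H
  atom 2: O, bond orders sum to 2 (valence 2) → 0 H
  atom 3: C, bond orders sum to 3 (valence 4) → 1 H
  atom 4: C, bond orders sum to 3 (valence 4) → 1 H
  atom 5: C, bond orders sum to 4 (valence 4) → 0 H
  atom 6: O, bond orders sum to 2 (valence 2) → 0 H
  atom 7: O, bond orders sum to 1 (valence 2) → 1 H
  atom 8: C, bond orders sum to 3 (valence 4) → 1 H
  atom 9: C, bond orders sum to 4 (valence 4) → 0 H
  atom 10: F (halogen, monovalent) → 0 H
  atom 11: F (halogen, monovalent) → 0 H
  atom 12: F (halogen, monovalent) → 0 H
  atom 13: C, bond orders sum to 3 (valence 4) → 1 H
  atom 14: C, bond orders sum to 4 (valence 4) → 0 H
  atom 15: N, bond orders sum to 3 (valence 3) → 0 H
  atom 16: C, bond orders sum to 3 (valence 4) → 1 H
  atom 17: O, bond orders sum to 2 (valence 2) → 0 H
  atom 18: C, bond orders sum to 1 (valence 4) → 3 H
  atom 19: C, bond orders sum to 2 (valence 4) → 2 H
  atom 20: C, bond orders sum to 3 (valence 4) → 1 H
  atom 21: N, bond orders sum to 1 (valence 3) → 2 H
Totals → C:12, H:17, F:3, N:2, O:4.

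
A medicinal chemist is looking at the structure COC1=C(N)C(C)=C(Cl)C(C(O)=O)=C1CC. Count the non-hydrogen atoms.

Every atom symbol written in the SMILES (organic subset) is one heavy atom; implicit H are not written.
Heavy atoms by element → C:11, Cl:1, N:1, O:3.
Total: 16.

16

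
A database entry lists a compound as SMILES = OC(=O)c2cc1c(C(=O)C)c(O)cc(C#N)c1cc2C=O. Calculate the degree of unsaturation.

Molecular formula: C15H9NO5.
DoU = (2C + 2 + N − H − X) / 2, where X is the halogen count and O/S are ignored.
    = (2·15 + 2 + 1 − 9 − 0) / 2 = 24 / 2 = 12.

12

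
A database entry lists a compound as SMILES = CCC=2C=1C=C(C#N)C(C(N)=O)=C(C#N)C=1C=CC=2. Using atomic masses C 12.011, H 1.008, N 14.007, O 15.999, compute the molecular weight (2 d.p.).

First, the molecular formula is C15H11N3O (counting implicit H from valence).
  C: 15 × 12.011 = 180.165
  H: 11 × 1.008 = 11.088
  N: 3 × 14.007 = 42.021
  O: 1 × 15.999 = 15.999
Sum: 15×12.011 + 11×1.008 + 3×14.007 + 1×15.999 = 249.273 → 249.27 g/mol.

249.27 g/mol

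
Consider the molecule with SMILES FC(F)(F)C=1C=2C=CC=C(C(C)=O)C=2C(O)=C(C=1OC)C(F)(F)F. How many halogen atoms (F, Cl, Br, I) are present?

6

Halogen atoms appear at heavy-atom positions 1, 3, 4, 22, 23, 24 (6×F).
Other groups present: 1 ether, 1 hydroxyl, 1 ketone.
Halogen count: 6.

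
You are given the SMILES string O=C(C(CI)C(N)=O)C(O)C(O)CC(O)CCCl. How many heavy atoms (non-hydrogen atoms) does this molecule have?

Every atom symbol written in the SMILES (organic subset) is one heavy atom; implicit H are not written.
Heavy atoms by element → C:10, Cl:1, I:1, N:1, O:5.
Total: 18.

18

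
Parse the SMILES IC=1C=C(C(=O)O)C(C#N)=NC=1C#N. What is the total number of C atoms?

8

Count every carbon token in the SMILES (each C, including those in ring-closure positions and inside branches).
Carbon count: 8.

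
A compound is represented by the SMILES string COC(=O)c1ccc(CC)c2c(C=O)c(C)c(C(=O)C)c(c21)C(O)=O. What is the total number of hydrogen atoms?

Walk through each heavy atom and fill implicit hydrogens from standard valence (C 4, N 3, O 2, S 2, halogen 1); for lowercase aromatic atoms, an aromatic c carries 1 H when it has two neighbours and 0 H with three, and aromatic n carries 0 H:
  atom 1: C, bond orders sum to 1 (valence 4) → 3 H
  atom 2: O, bond orders sum to 2 (valence 2) → 0 H
  atom 3: C, bond orders sum to 4 (valence 4) → 0 H
  atom 4: O, bond orders sum to 2 (valence 2) → 0 H
  atom 5: aromatic c, 3 neighbours → 0 H
  atom 6: aromatic c, 2 neighbours → 1 H
  atom 7: aromatic c, 2 neighbours → 1 H
  atom 8: aromatic c, 3 neighbours → 0 H
  atom 9: C, bond orders sum to 2 (valence 4) → 2 H
  atom 10: C, bond orders sum to 1 (valence 4) → 3 H
  atom 11: aromatic c, 3 neighbours → 0 H
  atom 12: aromatic c, 3 neighbours → 0 H
  atom 13: C, bond orders sum to 3 (valence 4) → 1 H
  atom 14: O, bond orders sum to 2 (valence 2) → 0 H
  atom 15: aromatic c, 3 neighbours → 0 H
  atom 16: C, bond orders sum to 1 (valence 4) → 3 H
  atom 17: aromatic c, 3 neighbours → 0 H
  atom 18: C, bond orders sum to 4 (valence 4) → 0 H
  atom 19: O, bond orders sum to 2 (valence 2) → 0 H
  atom 20: C, bond orders sum to 1 (valence 4) → 3 H
  atom 21: aromatic c, 3 neighbours → 0 H
  atom 22: aromatic c, 3 neighbours → 0 H
  atom 23: C, bond orders sum to 4 (valence 4) → 0 H
  atom 24: O, bond orders sum to 1 (valence 2) → 1 H
  atom 25: O, bond orders sum to 2 (valence 2) → 0 H
Total hydrogens: 18.

18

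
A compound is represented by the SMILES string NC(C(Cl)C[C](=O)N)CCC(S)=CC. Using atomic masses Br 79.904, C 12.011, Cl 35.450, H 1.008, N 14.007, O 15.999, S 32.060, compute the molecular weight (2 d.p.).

236.76 g/mol

First, the molecular formula is C9H17ClN2OS (counting implicit H from valence).
  C: 9 × 12.011 = 108.099
  Cl: 1 × 35.450 = 35.450
  H: 17 × 1.008 = 17.136
  N: 2 × 14.007 = 28.014
  O: 1 × 15.999 = 15.999
  S: 1 × 32.060 = 32.060
Sum: 9×12.011 + 1×35.450 + 17×1.008 + 2×14.007 + 1×15.999 + 1×32.060 = 236.758 → 236.76 g/mol.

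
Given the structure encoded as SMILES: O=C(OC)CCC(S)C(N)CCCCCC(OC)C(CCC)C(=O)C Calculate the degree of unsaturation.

Molecular formula: C19H37NO4S.
DoU = (2C + 2 + N − H − X) / 2, where X is the halogen count and O/S are ignored.
    = (2·19 + 2 + 1 − 37 − 0) / 2 = 4 / 2 = 2.

2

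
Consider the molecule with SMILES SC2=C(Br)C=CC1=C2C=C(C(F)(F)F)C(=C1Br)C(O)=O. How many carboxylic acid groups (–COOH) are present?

The carboxylic acid motif appears at heavy-atom position 18 in the SMILES.
Other groups present: 1 thiol.
Carboxylic acid count: 1.

1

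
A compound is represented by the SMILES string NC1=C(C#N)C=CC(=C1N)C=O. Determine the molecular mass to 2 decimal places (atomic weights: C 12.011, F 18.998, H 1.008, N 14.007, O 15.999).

161.16 g/mol

First, the molecular formula is C8H7N3O (counting implicit H from valence).
  C: 8 × 12.011 = 96.088
  H: 7 × 1.008 = 7.056
  N: 3 × 14.007 = 42.021
  O: 1 × 15.999 = 15.999
Sum: 8×12.011 + 7×1.008 + 3×14.007 + 1×15.999 = 161.164 → 161.16 g/mol.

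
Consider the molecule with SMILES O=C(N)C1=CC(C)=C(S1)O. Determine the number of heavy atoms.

10

Every atom symbol written in the SMILES (organic subset) is one heavy atom; implicit H are not written.
Heavy atoms by element → C:6, N:1, O:2, S:1.
Total: 10.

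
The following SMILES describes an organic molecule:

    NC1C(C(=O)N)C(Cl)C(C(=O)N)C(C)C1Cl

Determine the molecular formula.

C9H15Cl2N3O2

Walk through each heavy atom and fill implicit hydrogens from standard valence (C 4, N 3, O 2, S 2, halogen 1):
  atom 1: N, bond orders sum to 1 (valence 3) → 2 H
  atom 2: C, bond orders sum to 3 (valence 4) → 1 H
  atom 3: C, bond orders sum to 3 (valence 4) → 1 H
  atom 4: C, bond orders sum to 4 (valence 4) → 0 H
  atom 5: O, bond orders sum to 2 (valence 2) → 0 H
  atom 6: N, bond orders sum to 1 (valence 3) → 2 H
  atom 7: C, bond orders sum to 3 (valence 4) → 1 H
  atom 8: Cl (halogen, monovalent) → 0 H
  atom 9: C, bond orders sum to 3 (valence 4) → 1 H
  atom 10: C, bond orders sum to 4 (valence 4) → 0 H
  atom 11: O, bond orders sum to 2 (valence 2) → 0 H
  atom 12: N, bond orders sum to 1 (valence 3) → 2 H
  atom 13: C, bond orders sum to 3 (valence 4) → 1 H
  atom 14: C, bond orders sum to 1 (valence 4) → 3 H
  atom 15: C, bond orders sum to 3 (valence 4) → 1 H
  atom 16: Cl (halogen, monovalent) → 0 H
Totals → C:9, H:15, Cl:2, N:3, O:2.
In Hill order: C9H15Cl2N3O2.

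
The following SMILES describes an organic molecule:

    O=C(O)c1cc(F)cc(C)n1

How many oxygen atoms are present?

2

Scan the SMILES for O atoms (remember two-letter symbols like Cl and Br are single atoms).
Oxygen count: 2.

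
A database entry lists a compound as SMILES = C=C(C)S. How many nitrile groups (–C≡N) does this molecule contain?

Scan the SMILES for the nitrile motif — none present.
Groups that are present: 1 alkene, 1 thiol.

0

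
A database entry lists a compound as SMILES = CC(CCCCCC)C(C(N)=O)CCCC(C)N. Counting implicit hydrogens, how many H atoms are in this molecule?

Walk through each heavy atom and fill implicit hydrogens from standard valence (C 4, N 3, O 2, S 2, halogen 1):
  atom 1: C, bond orders sum to 1 (valence 4) → 3 H
  atom 2: C, bond orders sum to 3 (valence 4) → 1 H
  atom 3: C, bond orders sum to 2 (valence 4) → 2 H
  atom 4: C, bond orders sum to 2 (valence 4) → 2 H
  atom 5: C, bond orders sum to 2 (valence 4) → 2 H
  atom 6: C, bond orders sum to 2 (valence 4) → 2 H
  atom 7: C, bond orders sum to 2 (valence 4) → 2 H
  atom 8: C, bond orders sum to 1 (valence 4) → 3 H
  atom 9: C, bond orders sum to 3 (valence 4) → 1 H
  atom 10: C, bond orders sum to 4 (valence 4) → 0 H
  atom 11: N, bond orders sum to 1 (valence 3) → 2 H
  atom 12: O, bond orders sum to 2 (valence 2) → 0 H
  atom 13: C, bond orders sum to 2 (valence 4) → 2 H
  atom 14: C, bond orders sum to 2 (valence 4) → 2 H
  atom 15: C, bond orders sum to 2 (valence 4) → 2 H
  atom 16: C, bond orders sum to 3 (valence 4) → 1 H
  atom 17: C, bond orders sum to 1 (valence 4) → 3 H
  atom 18: N, bond orders sum to 1 (valence 3) → 2 H
Total hydrogens: 32.

32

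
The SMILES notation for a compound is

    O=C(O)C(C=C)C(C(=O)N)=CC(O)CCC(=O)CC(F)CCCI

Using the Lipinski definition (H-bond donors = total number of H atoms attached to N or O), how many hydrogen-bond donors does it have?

4

Donors: find every N or O and count the H atoms it carries.
  atom 1 (O): bond orders sum to 2 → 0 H
  atom 3 (O): bond orders sum to 1 → 1 H
  atom 9 (O): bond orders sum to 2 → 0 H
  atom 10 (N): bond orders sum to 1 → 2 H
  atom 13 (O): bond orders sum to 1 → 1 H
  atom 17 (O): bond orders sum to 2 → 0 H
Lipinski HBD = 4.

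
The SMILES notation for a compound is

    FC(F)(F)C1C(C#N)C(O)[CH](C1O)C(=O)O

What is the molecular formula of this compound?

Walk through each heavy atom and fill implicit hydrogens from standard valence (C 4, N 3, O 2, S 2, halogen 1):
  atom 1: F (halogen, monovalent) → 0 H
  atom 2: C, bond orders sum to 4 (valence 4) → 0 H
  atom 3: F (halogen, monovalent) → 0 H
  atom 4: F (halogen, monovalent) → 0 H
  atom 5: C, bond orders sum to 3 (valence 4) → 1 H
  atom 6: C, bond orders sum to 3 (valence 4) → 1 H
  atom 7: C, bond orders sum to 4 (valence 4) → 0 H
  atom 8: N, bond orders sum to 3 (valence 3) → 0 H
  atom 9: C, bond orders sum to 3 (valence 4) → 1 H
  atom 10: O, bond orders sum to 1 (valence 2) → 1 H
  atom 11: C with explicit H count 1
  atom 12: C, bond orders sum to 3 (valence 4) → 1 H
  atom 13: O, bond orders sum to 1 (valence 2) → 1 H
  atom 14: C, bond orders sum to 4 (valence 4) → 0 H
  atom 15: O, bond orders sum to 2 (valence 2) → 0 H
  atom 16: O, bond orders sum to 1 (valence 2) → 1 H
Totals → C:8, H:8, F:3, N:1, O:4.

C8H8F3NO4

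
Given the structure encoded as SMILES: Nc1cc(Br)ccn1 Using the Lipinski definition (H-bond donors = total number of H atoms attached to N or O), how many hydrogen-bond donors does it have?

2

Donors: find every N or O and count the H atoms it carries.
  atom 1 (N): bond orders sum to 1 → 2 H
  atom 8 (N): bond orders sum to 3 → 0 H
Lipinski HBD = 2.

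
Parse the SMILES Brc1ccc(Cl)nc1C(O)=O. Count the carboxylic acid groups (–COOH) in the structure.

The carboxylic acid motif appears at heavy-atom position 9 in the SMILES.
Carboxylic acid count: 1.

1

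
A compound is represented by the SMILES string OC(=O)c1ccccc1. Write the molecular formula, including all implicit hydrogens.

C7H6O2

Walk through each heavy atom and fill implicit hydrogens from standard valence (C 4, N 3, O 2, S 2, halogen 1); for lowercase aromatic atoms, an aromatic c carries 1 H when it has two neighbours and 0 H with three, and aromatic n carries 0 H:
  atom 1: O, bond orders sum to 1 (valence 2) → 1 H
  atom 2: C, bond orders sum to 4 (valence 4) → 0 H
  atom 3: O, bond orders sum to 2 (valence 2) → 0 H
  atom 4: aromatic c, 3 neighbours → 0 H
  atom 5: aromatic c, 2 neighbours → 1 H
  atom 6: aromatic c, 2 neighbours → 1 H
  atom 7: aromatic c, 2 neighbours → 1 H
  atom 8: aromatic c, 2 neighbours → 1 H
  atom 9: aromatic c, 2 neighbours → 1 H
Totals → C:7, H:6, O:2.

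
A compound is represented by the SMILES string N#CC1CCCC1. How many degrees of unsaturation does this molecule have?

Degree of unsaturation = (number of rings) + (number of π bonds).
Ring closures in the SMILES: 1.
π bonds: 1 triple bond (each 2 DoU) → 2 DoU from unsaturation.
Total DoU = 1 + 2 = 3.

3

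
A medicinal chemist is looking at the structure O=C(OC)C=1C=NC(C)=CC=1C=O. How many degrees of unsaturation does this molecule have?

6

Degree of unsaturation = (number of rings) + (number of π bonds).
Ring closures in the SMILES: 1.
π bonds: 5 double bonds (each 1 DoU) → 5 DoU from unsaturation.
Total DoU = 1 + 5 = 6.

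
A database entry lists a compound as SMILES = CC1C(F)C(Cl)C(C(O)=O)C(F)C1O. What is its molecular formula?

C8H11ClF2O3

Walk through each heavy atom and fill implicit hydrogens from standard valence (C 4, N 3, O 2, S 2, halogen 1):
  atom 1: C, bond orders sum to 1 (valence 4) → 3 H
  atom 2: C, bond orders sum to 3 (valence 4) → 1 H
  atom 3: C, bond orders sum to 3 (valence 4) → 1 H
  atom 4: F (halogen, monovalent) → 0 H
  atom 5: C, bond orders sum to 3 (valence 4) → 1 H
  atom 6: Cl (halogen, monovalent) → 0 H
  atom 7: C, bond orders sum to 3 (valence 4) → 1 H
  atom 8: C, bond orders sum to 4 (valence 4) → 0 H
  atom 9: O, bond orders sum to 1 (valence 2) → 1 H
  atom 10: O, bond orders sum to 2 (valence 2) → 0 H
  atom 11: C, bond orders sum to 3 (valence 4) → 1 H
  atom 12: F (halogen, monovalent) → 0 H
  atom 13: C, bond orders sum to 3 (valence 4) → 1 H
  atom 14: O, bond orders sum to 1 (valence 2) → 1 H
Totals → C:8, H:11, Cl:1, F:2, O:3.
In Hill order: C8H11ClF2O3.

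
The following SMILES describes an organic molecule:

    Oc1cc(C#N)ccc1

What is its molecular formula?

C7H5NO

Walk through each heavy atom and fill implicit hydrogens from standard valence (C 4, N 3, O 2, S 2, halogen 1); for lowercase aromatic atoms, an aromatic c carries 1 H when it has two neighbours and 0 H with three, and aromatic n carries 0 H:
  atom 1: O, bond orders sum to 1 (valence 2) → 1 H
  atom 2: aromatic c, 3 neighbours → 0 H
  atom 3: aromatic c, 2 neighbours → 1 H
  atom 4: aromatic c, 3 neighbours → 0 H
  atom 5: C, bond orders sum to 4 (valence 4) → 0 H
  atom 6: N, bond orders sum to 3 (valence 3) → 0 H
  atom 7: aromatic c, 2 neighbours → 1 H
  atom 8: aromatic c, 2 neighbours → 1 H
  atom 9: aromatic c, 2 neighbours → 1 H
Totals → C:7, H:5, N:1, O:1.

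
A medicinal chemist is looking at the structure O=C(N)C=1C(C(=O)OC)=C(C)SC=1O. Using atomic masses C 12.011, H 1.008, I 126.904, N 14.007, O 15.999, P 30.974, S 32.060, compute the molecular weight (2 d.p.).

215.22 g/mol

First, the molecular formula is C8H9NO4S (counting implicit H from valence).
  C: 8 × 12.011 = 96.088
  H: 9 × 1.008 = 9.072
  N: 1 × 14.007 = 14.007
  O: 4 × 15.999 = 63.996
  S: 1 × 32.060 = 32.060
Sum: 8×12.011 + 9×1.008 + 1×14.007 + 4×15.999 + 1×32.060 = 215.223 → 215.22 g/mol.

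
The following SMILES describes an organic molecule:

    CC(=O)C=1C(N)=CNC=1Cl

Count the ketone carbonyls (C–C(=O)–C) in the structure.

1

The ketone motif appears at heavy-atom position 2 in the SMILES.
Other groups present: 1 primary amine.
Ketone count: 1.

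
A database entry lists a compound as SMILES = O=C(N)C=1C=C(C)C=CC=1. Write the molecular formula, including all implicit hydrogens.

Walk through each heavy atom and fill implicit hydrogens from standard valence (C 4, N 3, O 2, S 2, halogen 1):
  atom 1: O, bond orders sum to 2 (valence 2) → 0 H
  atom 2: C, bond orders sum to 4 (valence 4) → 0 H
  atom 3: N, bond orders sum to 1 (valence 3) → 2 H
  atom 4: C, bond orders sum to 4 (valence 4) → 0 H
  atom 5: C, bond orders sum to 3 (valence 4) → 1 H
  atom 6: C, bond orders sum to 4 (valence 4) → 0 H
  atom 7: C, bond orders sum to 1 (valence 4) → 3 H
  atom 8: C, bond orders sum to 3 (valence 4) → 1 H
  atom 9: C, bond orders sum to 3 (valence 4) → 1 H
  atom 10: C, bond orders sum to 3 (valence 4) → 1 H
Totals → C:8, H:9, N:1, O:1.

C8H9NO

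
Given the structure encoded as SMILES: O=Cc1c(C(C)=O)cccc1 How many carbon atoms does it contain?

Count every carbon token in the SMILES (each C, including those in ring-closure positions and inside branches).
Carbon count: 9.

9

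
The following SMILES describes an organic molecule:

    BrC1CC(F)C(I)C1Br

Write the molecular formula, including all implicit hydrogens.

Walk through each heavy atom and fill implicit hydrogens from standard valence (C 4, N 3, O 2, S 2, halogen 1):
  atom 1: Br (halogen, monovalent) → 0 H
  atom 2: C, bond orders sum to 3 (valence 4) → 1 H
  atom 3: C, bond orders sum to 2 (valence 4) → 2 H
  atom 4: C, bond orders sum to 3 (valence 4) → 1 H
  atom 5: F (halogen, monovalent) → 0 H
  atom 6: C, bond orders sum to 3 (valence 4) → 1 H
  atom 7: I (halogen, monovalent) → 0 H
  atom 8: C, bond orders sum to 3 (valence 4) → 1 H
  atom 9: Br (halogen, monovalent) → 0 H
Totals → C:5, H:6, Br:2, F:1, I:1.
In Hill order: C5H6Br2FI.

C5H6Br2FI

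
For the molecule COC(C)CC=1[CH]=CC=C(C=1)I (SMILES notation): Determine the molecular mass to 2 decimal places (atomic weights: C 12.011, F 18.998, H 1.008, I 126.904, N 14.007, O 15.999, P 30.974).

First, the molecular formula is C10H13IO (counting implicit H from valence).
  C: 10 × 12.011 = 120.110
  H: 13 × 1.008 = 13.104
  I: 1 × 126.904 = 126.904
  O: 1 × 15.999 = 15.999
Sum: 10×12.011 + 13×1.008 + 1×126.904 + 1×15.999 = 276.117 → 276.12 g/mol.

276.12 g/mol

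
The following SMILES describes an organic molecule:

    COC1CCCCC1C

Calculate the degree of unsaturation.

1

Degree of unsaturation = (number of rings) + (number of π bonds).
Ring closures in the SMILES: 1.
π bonds: none → 0 DoU from unsaturation.
Total DoU = 1 + 0 = 1.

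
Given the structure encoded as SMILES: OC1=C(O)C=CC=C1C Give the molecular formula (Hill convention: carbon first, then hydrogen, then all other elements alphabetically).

Walk through each heavy atom and fill implicit hydrogens from standard valence (C 4, N 3, O 2, S 2, halogen 1):
  atom 1: O, bond orders sum to 1 (valence 2) → 1 H
  atom 2: C, bond orders sum to 4 (valence 4) → 0 H
  atom 3: C, bond orders sum to 4 (valence 4) → 0 H
  atom 4: O, bond orders sum to 1 (valence 2) → 1 H
  atom 5: C, bond orders sum to 3 (valence 4) → 1 H
  atom 6: C, bond orders sum to 3 (valence 4) → 1 H
  atom 7: C, bond orders sum to 3 (valence 4) → 1 H
  atom 8: C, bond orders sum to 4 (valence 4) → 0 H
  atom 9: C, bond orders sum to 1 (valence 4) → 3 H
Totals → C:7, H:8, O:2.
In Hill order: C7H8O2.

C7H8O2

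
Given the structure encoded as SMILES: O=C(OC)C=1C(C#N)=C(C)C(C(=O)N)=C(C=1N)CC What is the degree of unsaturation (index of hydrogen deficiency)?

8

Degree of unsaturation = (number of rings) + (number of π bonds).
Ring closures in the SMILES: 1.
π bonds: 5 double bonds (each 1 DoU), 1 triple bond (each 2 DoU) → 7 DoU from unsaturation.
Total DoU = 1 + 7 = 8.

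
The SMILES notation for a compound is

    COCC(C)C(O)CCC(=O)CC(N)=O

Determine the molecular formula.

Walk through each heavy atom and fill implicit hydrogens from standard valence (C 4, N 3, O 2, S 2, halogen 1):
  atom 1: C, bond orders sum to 1 (valence 4) → 3 H
  atom 2: O, bond orders sum to 2 (valence 2) → 0 H
  atom 3: C, bond orders sum to 2 (valence 4) → 2 H
  atom 4: C, bond orders sum to 3 (valence 4) → 1 H
  atom 5: C, bond orders sum to 1 (valence 4) → 3 H
  atom 6: C, bond orders sum to 3 (valence 4) → 1 H
  atom 7: O, bond orders sum to 1 (valence 2) → 1 H
  atom 8: C, bond orders sum to 2 (valence 4) → 2 H
  atom 9: C, bond orders sum to 2 (valence 4) → 2 H
  atom 10: C, bond orders sum to 4 (valence 4) → 0 H
  atom 11: O, bond orders sum to 2 (valence 2) → 0 H
  atom 12: C, bond orders sum to 2 (valence 4) → 2 H
  atom 13: C, bond orders sum to 4 (valence 4) → 0 H
  atom 14: N, bond orders sum to 1 (valence 3) → 2 H
  atom 15: O, bond orders sum to 2 (valence 2) → 0 H
Totals → C:10, H:19, N:1, O:4.

C10H19NO4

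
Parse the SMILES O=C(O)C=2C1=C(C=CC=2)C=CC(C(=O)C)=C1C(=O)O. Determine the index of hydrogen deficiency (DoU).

Molecular formula: C14H10O5.
DoU = (2C + 2 + N − H − X) / 2, where X is the halogen count and O/S are ignored.
    = (2·14 + 2 + 0 − 10 − 0) / 2 = 20 / 2 = 10.

10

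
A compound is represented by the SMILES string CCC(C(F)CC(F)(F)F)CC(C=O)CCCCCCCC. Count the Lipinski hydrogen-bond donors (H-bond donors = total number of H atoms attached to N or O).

Donors: find every N or O and count the H atoms it carries.
  atom 14 (O): bond orders sum to 2 → 0 H
Lipinski HBD = 0.

0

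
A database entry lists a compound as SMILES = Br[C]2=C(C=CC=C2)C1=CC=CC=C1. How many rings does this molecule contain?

In SMILES, each pair of matching ring-closure digits denotes one ring-closing bond; the number of such bonds equals the number of independent rings.
Ring-closure bonds here: 2.

2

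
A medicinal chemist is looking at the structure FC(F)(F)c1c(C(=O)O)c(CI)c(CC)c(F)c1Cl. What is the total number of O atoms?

2

Scan the SMILES for O atoms (remember two-letter symbols like Cl and Br are single atoms).
Oxygen count: 2.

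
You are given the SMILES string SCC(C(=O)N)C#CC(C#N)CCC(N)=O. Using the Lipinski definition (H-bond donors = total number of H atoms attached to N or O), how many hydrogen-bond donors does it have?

Donors: find every N or O and count the H atoms it carries.
  atom 5 (O): bond orders sum to 2 → 0 H
  atom 6 (N): bond orders sum to 1 → 2 H
  atom 11 (N): bond orders sum to 3 → 0 H
  atom 15 (N): bond orders sum to 1 → 2 H
  atom 16 (O): bond orders sum to 2 → 0 H
Lipinski HBD = 4.

4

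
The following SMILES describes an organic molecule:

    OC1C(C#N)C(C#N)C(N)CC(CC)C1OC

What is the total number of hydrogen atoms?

Walk through each heavy atom and fill implicit hydrogens from standard valence (C 4, N 3, O 2, S 2, halogen 1):
  atom 1: O, bond orders sum to 1 (valence 2) → 1 H
  atom 2: C, bond orders sum to 3 (valence 4) → 1 H
  atom 3: C, bond orders sum to 3 (valence 4) → 1 H
  atom 4: C, bond orders sum to 4 (valence 4) → 0 H
  atom 5: N, bond orders sum to 3 (valence 3) → 0 H
  atom 6: C, bond orders sum to 3 (valence 4) → 1 H
  atom 7: C, bond orders sum to 4 (valence 4) → 0 H
  atom 8: N, bond orders sum to 3 (valence 3) → 0 H
  atom 9: C, bond orders sum to 3 (valence 4) → 1 H
  atom 10: N, bond orders sum to 1 (valence 3) → 2 H
  atom 11: C, bond orders sum to 2 (valence 4) → 2 H
  atom 12: C, bond orders sum to 3 (valence 4) → 1 H
  atom 13: C, bond orders sum to 2 (valence 4) → 2 H
  atom 14: C, bond orders sum to 1 (valence 4) → 3 H
  atom 15: C, bond orders sum to 3 (valence 4) → 1 H
  atom 16: O, bond orders sum to 2 (valence 2) → 0 H
  atom 17: C, bond orders sum to 1 (valence 4) → 3 H
Total hydrogens: 19.

19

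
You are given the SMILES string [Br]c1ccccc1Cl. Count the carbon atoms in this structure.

Count every carbon token in the SMILES (each C, including those in ring-closure positions and inside branches).
Carbon count: 6.

6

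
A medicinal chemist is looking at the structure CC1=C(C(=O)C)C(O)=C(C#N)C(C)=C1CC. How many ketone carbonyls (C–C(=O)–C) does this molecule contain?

1

The ketone motif appears at heavy-atom position 4 in the SMILES.
Other groups present: 1 hydroxyl, 1 nitrile.
Ketone count: 1.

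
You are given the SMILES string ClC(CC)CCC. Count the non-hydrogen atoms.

7

Every atom symbol written in the SMILES (organic subset) is one heavy atom; implicit H are not written.
Heavy atoms by element → C:6, Cl:1.
Total: 7.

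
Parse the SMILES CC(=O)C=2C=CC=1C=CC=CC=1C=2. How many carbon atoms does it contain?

12

Count every carbon token in the SMILES (each C, including those in ring-closure positions and inside branches).
Carbon count: 12.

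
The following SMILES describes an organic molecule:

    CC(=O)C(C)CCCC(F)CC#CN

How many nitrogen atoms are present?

1

Scan the SMILES for N atoms (remember two-letter symbols like Cl and Br are single atoms).
Nitrogen count: 1.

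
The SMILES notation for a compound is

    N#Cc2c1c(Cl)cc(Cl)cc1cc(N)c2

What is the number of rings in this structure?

2

In SMILES, each pair of matching ring-closure digits denotes one ring-closing bond; the number of such bonds equals the number of independent rings.
Ring-closure bonds here: 2.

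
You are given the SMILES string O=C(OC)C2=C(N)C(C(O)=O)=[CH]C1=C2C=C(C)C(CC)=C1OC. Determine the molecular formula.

Walk through each heavy atom and fill implicit hydrogens from standard valence (C 4, N 3, O 2, S 2, halogen 1):
  atom 1: O, bond orders sum to 2 (valence 2) → 0 H
  atom 2: C, bond orders sum to 4 (valence 4) → 0 H
  atom 3: O, bond orders sum to 2 (valence 2) → 0 H
  atom 4: C, bond orders sum to 1 (valence 4) → 3 H
  atom 5: C, bond orders sum to 4 (valence 4) → 0 H
  atom 6: C, bond orders sum to 4 (valence 4) → 0 H
  atom 7: N, bond orders sum to 1 (valence 3) → 2 H
  atom 8: C, bond orders sum to 4 (valence 4) → 0 H
  atom 9: C, bond orders sum to 4 (valence 4) → 0 H
  atom 10: O, bond orders sum to 1 (valence 2) → 1 H
  atom 11: O, bond orders sum to 2 (valence 2) → 0 H
  atom 12: C with explicit H count 1
  atom 13: C, bond orders sum to 4 (valence 4) → 0 H
  atom 14: C, bond orders sum to 4 (valence 4) → 0 H
  atom 15: C, bond orders sum to 3 (valence 4) → 1 H
  atom 16: C, bond orders sum to 4 (valence 4) → 0 H
  atom 17: C, bond orders sum to 1 (valence 4) → 3 H
  atom 18: C, bond orders sum to 4 (valence 4) → 0 H
  atom 19: C, bond orders sum to 2 (valence 4) → 2 H
  atom 20: C, bond orders sum to 1 (valence 4) → 3 H
  atom 21: C, bond orders sum to 4 (valence 4) → 0 H
  atom 22: O, bond orders sum to 2 (valence 2) → 0 H
  atom 23: C, bond orders sum to 1 (valence 4) → 3 H
Totals → C:17, H:19, N:1, O:5.

C17H19NO5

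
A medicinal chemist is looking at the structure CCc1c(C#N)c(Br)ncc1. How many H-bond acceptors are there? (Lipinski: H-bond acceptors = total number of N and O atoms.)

2

N atoms: 2; O atoms: 0.
Lipinski HBA = 2 + 0 = 2.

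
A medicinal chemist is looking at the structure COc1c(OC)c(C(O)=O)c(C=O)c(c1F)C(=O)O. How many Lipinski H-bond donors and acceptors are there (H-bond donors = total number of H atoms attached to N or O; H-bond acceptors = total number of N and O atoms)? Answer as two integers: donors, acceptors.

2, 7

Donors: find every N or O and count the H atoms it carries.
  atom 2 (O): bond orders sum to 2 → 0 H
  atom 5 (O): bond orders sum to 2 → 0 H
  atom 9 (O): bond orders sum to 1 → 1 H
  atom 10 (O): bond orders sum to 2 → 0 H
  atom 13 (O): bond orders sum to 2 → 0 H
  atom 18 (O): bond orders sum to 2 → 0 H
  atom 19 (O): bond orders sum to 1 → 1 H
Lipinski HBD = 2.
Acceptors: N atoms = 0, O atoms = 7 → HBA = 7.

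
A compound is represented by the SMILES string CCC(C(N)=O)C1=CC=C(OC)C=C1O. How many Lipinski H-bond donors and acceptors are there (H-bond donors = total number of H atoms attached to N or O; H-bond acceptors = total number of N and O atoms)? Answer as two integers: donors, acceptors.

3, 4

Donors: find every N or O and count the H atoms it carries.
  atom 5 (N): bond orders sum to 1 → 2 H
  atom 6 (O): bond orders sum to 2 → 0 H
  atom 11 (O): bond orders sum to 2 → 0 H
  atom 15 (O): bond orders sum to 1 → 1 H
Lipinski HBD = 3.
Acceptors: N atoms = 1, O atoms = 3 → HBA = 4.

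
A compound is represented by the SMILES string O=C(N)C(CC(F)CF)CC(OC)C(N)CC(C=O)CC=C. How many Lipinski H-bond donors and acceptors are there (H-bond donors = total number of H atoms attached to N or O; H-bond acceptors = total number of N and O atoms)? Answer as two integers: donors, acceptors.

4, 5

Donors: find every N or O and count the H atoms it carries.
  atom 1 (O): bond orders sum to 2 → 0 H
  atom 3 (N): bond orders sum to 1 → 2 H
  atom 12 (O): bond orders sum to 2 → 0 H
  atom 15 (N): bond orders sum to 1 → 2 H
  atom 19 (O): bond orders sum to 2 → 0 H
Lipinski HBD = 4.
Acceptors: N atoms = 2, O atoms = 3 → HBA = 5.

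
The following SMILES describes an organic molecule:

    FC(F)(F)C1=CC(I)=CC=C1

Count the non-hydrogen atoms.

11

Every atom symbol written in the SMILES (organic subset) is one heavy atom; implicit H are not written.
Heavy atoms by element → C:7, F:3, I:1.
Total: 11.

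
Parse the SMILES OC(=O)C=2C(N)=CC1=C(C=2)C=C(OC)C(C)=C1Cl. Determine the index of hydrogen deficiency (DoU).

Degree of unsaturation = (number of rings) + (number of π bonds).
Ring closures in the SMILES: 2.
π bonds: 6 double bonds (each 1 DoU) → 6 DoU from unsaturation.
Total DoU = 2 + 6 = 8.

8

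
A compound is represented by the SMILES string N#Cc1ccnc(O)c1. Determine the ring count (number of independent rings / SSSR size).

1

In SMILES, each pair of matching ring-closure digits denotes one ring-closing bond; the number of such bonds equals the number of independent rings.
Ring-closure bonds here: 1.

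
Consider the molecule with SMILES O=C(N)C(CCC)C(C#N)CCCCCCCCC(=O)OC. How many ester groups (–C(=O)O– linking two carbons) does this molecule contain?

The ester motif appears at heavy-atom position 19 in the SMILES.
Other groups present: 1 amide, 1 nitrile.
Ester count: 1.

1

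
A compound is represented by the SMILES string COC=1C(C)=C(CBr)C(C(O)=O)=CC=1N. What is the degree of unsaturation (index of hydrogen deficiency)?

Degree of unsaturation = (number of rings) + (number of π bonds).
Ring closures in the SMILES: 1.
π bonds: 4 double bonds (each 1 DoU) → 4 DoU from unsaturation.
Total DoU = 1 + 4 = 5.

5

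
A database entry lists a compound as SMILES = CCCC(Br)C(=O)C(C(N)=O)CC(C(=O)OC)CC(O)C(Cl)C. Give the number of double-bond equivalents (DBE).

Degree of unsaturation = (number of rings) + (number of π bonds).
Ring closures in the SMILES: 0.
π bonds: 3 double bonds (each 1 DoU) → 3 DoU from unsaturation.
Total DoU = 0 + 3 = 3.

3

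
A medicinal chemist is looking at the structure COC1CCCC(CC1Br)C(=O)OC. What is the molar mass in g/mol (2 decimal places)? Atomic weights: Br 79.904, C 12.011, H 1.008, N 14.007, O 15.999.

265.15 g/mol

First, the molecular formula is C10H17BrO3 (counting implicit H from valence).
  Br: 1 × 79.904 = 79.904
  C: 10 × 12.011 = 120.110
  H: 17 × 1.008 = 17.136
  O: 3 × 15.999 = 47.997
Sum: 1×79.904 + 10×12.011 + 17×1.008 + 3×15.999 = 265.147 → 265.15 g/mol.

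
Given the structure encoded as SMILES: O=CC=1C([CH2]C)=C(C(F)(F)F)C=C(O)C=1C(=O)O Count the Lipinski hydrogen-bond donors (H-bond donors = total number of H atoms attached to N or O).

2

Donors: find every N or O and count the H atoms it carries.
  atom 1 (O): bond orders sum to 2 → 0 H
  atom 14 (O): bond orders sum to 1 → 1 H
  atom 17 (O): bond orders sum to 2 → 0 H
  atom 18 (O): bond orders sum to 1 → 1 H
Lipinski HBD = 2.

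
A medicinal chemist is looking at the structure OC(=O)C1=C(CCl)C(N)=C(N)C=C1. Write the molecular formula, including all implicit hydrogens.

C8H9ClN2O2

Walk through each heavy atom and fill implicit hydrogens from standard valence (C 4, N 3, O 2, S 2, halogen 1):
  atom 1: O, bond orders sum to 1 (valence 2) → 1 H
  atom 2: C, bond orders sum to 4 (valence 4) → 0 H
  atom 3: O, bond orders sum to 2 (valence 2) → 0 H
  atom 4: C, bond orders sum to 4 (valence 4) → 0 H
  atom 5: C, bond orders sum to 4 (valence 4) → 0 H
  atom 6: C, bond orders sum to 2 (valence 4) → 2 H
  atom 7: Cl (halogen, monovalent) → 0 H
  atom 8: C, bond orders sum to 4 (valence 4) → 0 H
  atom 9: N, bond orders sum to 1 (valence 3) → 2 H
  atom 10: C, bond orders sum to 4 (valence 4) → 0 H
  atom 11: N, bond orders sum to 1 (valence 3) → 2 H
  atom 12: C, bond orders sum to 3 (valence 4) → 1 H
  atom 13: C, bond orders sum to 3 (valence 4) → 1 H
Totals → C:8, H:9, Cl:1, N:2, O:2.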